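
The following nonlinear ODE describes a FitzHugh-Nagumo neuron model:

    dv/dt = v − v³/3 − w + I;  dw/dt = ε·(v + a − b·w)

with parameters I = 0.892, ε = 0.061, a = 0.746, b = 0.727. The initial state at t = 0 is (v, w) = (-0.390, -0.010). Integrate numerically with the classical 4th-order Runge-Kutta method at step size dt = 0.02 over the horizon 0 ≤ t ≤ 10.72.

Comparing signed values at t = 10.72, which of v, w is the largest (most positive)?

largest component: v

t=0.000: state=(-0.390, -0.010)
step 1 (dt=0.02): k1=(0.532, 0.022), k2=(0.536, 0.022), k3=(0.536, 0.022), k4=(0.540, 0.023); state += dt/6·(k1+2k2+2k3+k4)
t=0.020: state=(-0.379, -0.010)
t=0.040: state=(-0.368, -0.009)
t=0.060: state=(-0.357, -0.009)
continuing one RK4 step at a time; state shown every 25 steps (Δt=0.5):
t=0.500: state=(-0.057, 0.006)
t=1.000: state=(0.470, 0.034)
t=1.500: state=(1.188, 0.080)
t=2.000: state=(1.747, 0.146)
t=2.500: state=(1.945, 0.222)
t=3.000: state=(1.976, 0.299)
t=3.500: state=(1.963, 0.374)
t=4.000: state=(1.940, 0.447)
t=4.500: state=(1.915, 0.518)
t=5.000: state=(1.889, 0.587)
t=5.500: state=(1.863, 0.653)
t=6.000: state=(1.836, 0.717)
t=6.500: state=(1.810, 0.779)
t=7.000: state=(1.783, 0.838)
t=7.500: state=(1.756, 0.896)
t=8.000: state=(1.729, 0.951)
t=8.500: state=(1.702, 1.005)
t=9.000: state=(1.675, 1.056)
t=9.500: state=(1.647, 1.106)
t=10.000: state=(1.619, 1.153)
t=10.500: state=(1.590, 1.199)
t=10.720: state=(1.578, 1.218)
compare at T: v=1.578, w=1.218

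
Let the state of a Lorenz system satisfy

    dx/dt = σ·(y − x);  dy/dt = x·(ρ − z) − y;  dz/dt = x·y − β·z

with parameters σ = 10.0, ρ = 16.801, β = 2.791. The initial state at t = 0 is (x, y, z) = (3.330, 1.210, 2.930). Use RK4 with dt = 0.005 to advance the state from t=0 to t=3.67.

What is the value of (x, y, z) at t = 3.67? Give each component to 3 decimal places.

(x, y, z) = (-6.477, -9.946, 8.117)

t=0.000: state=(3.330, 1.210, 2.930)
step 1 (dt=0.005): k1=(-21.200, 44.980, -4.148), k2=(-19.545, 44.167, -3.815), k3=(-19.607, 44.224, -3.819), k4=(-18.008, 43.461, -3.499); state += dt/6·(k1+2k2+2k3+k4)
t=0.005: state=(3.232, 1.431, 2.911)
t=0.010: state=(3.150, 1.645, 2.895)
t=0.015: state=(3.081, 1.853, 2.882)
continuing one RK4 step at a time; state shown every 40 steps (Δt=0.2):
t=0.200: state=(6.342, 10.344, 5.677)
t=0.400: state=(12.059, 9.410, 24.710)
t=0.600: state=(2.506, -0.467, 17.314)
t=0.800: state=(0.184, -0.039, 9.866)
t=1.000: state=(0.089, 0.126, 5.646)
t=1.200: state=(0.292, 0.490, 3.240)
t=1.400: state=(1.218, 2.121, 1.997)
t=1.600: state=(5.358, 9.151, 3.911)
t=1.800: state=(12.814, 11.844, 23.963)
t=2.000: state=(2.862, -0.917, 18.466)
t=2.200: state=(-0.285, -0.735, 10.479)
t=2.400: state=(-1.127, -1.749, 6.132)
t=2.600: state=(-3.756, -6.126, 4.937)
t=2.800: state=(-10.884, -14.010, 16.229)
t=3.000: state=(-6.527, -1.625, 21.654)
t=3.200: state=(-1.360, -0.695, 12.695)
t=3.400: state=(-1.525, -2.168, 7.535)
t=3.600: state=(-4.376, -6.886, 6.308)
t=3.670: state=(-6.477, -9.946, 8.117)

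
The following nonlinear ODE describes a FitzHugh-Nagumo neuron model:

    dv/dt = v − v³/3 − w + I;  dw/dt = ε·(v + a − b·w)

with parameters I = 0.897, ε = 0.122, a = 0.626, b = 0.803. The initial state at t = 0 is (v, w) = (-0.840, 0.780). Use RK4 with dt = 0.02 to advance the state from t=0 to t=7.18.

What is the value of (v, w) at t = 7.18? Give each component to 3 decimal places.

(v, w) = (-0.825, 0.018)

t=0.000: state=(-0.840, 0.780)
step 1 (dt=0.02): k1=(-0.525, -0.103), k2=(-0.526, -0.103), k3=(-0.526, -0.103), k4=(-0.526, -0.104); state += dt/6·(k1+2k2+2k3+k4)
t=0.020: state=(-0.851, 0.778)
t=0.040: state=(-0.861, 0.776)
t=0.060: state=(-0.872, 0.774)
continuing one RK4 step at a time; state shown every 25 steps (Δt=0.5):
t=0.500: state=(-1.098, 0.722)
t=1.000: state=(-1.302, 0.653)
t=1.500: state=(-1.418, 0.578)
t=2.000: state=(-1.459, 0.501)
t=2.500: state=(-1.454, 0.428)
t=3.000: state=(-1.424, 0.359)
t=3.500: state=(-1.380, 0.295)
t=4.000: state=(-1.328, 0.238)
t=4.500: state=(-1.269, 0.187)
t=5.000: state=(-1.205, 0.141)
t=5.500: state=(-1.135, 0.102)
t=6.000: state=(-1.057, 0.069)
t=6.500: state=(-0.969, 0.043)
t=7.000: state=(-0.867, 0.023)
t=7.180: state=(-0.825, 0.018)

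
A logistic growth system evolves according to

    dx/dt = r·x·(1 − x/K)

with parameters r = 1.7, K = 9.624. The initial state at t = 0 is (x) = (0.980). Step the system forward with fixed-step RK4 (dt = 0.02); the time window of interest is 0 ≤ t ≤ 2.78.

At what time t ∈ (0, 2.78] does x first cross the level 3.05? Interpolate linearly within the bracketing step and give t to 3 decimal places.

t=0.000: state=(0.980)
step 1 (dt=0.02): k1=(1.496), k2=(1.517), k3=(1.517), k4=(1.537); state += dt/6·(k1+2k2+2k3+k4)
t=0.020: state=(1.010)
t=0.040: state=(1.041)
t=0.060: state=(1.073)
continuing one RK4 step at a time; state shown every 5 steps (Δt=0.1):
t=0.100: state=(1.140)
t=0.200: state=(1.322)
t=0.300: state=(1.528)
t=0.400: state=(1.760)
t=0.500: state=(2.018)
t=0.600: state=(2.302)
t=0.700: state=(2.613)
t=0.800: state=(2.949)
t=0.820: state=(3.019)
next step: t=0.840: state=(3.090) — x has crossed 3.05
linear interpolation between t=0.820 (3.01865) and t=0.840 (3.08954) → t≈0.829

t = 0.829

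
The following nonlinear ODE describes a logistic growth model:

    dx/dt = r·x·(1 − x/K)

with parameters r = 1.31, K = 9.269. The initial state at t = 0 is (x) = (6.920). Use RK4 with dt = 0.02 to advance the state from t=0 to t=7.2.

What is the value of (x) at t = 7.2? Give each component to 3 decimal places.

t=0.000: state=(6.920)
step 1 (dt=0.02): k1=(2.297), k2=(2.282), k3=(2.283), k4=(2.268); state += dt/6·(k1+2k2+2k3+k4)
t=0.020: state=(6.966)
t=0.040: state=(7.011)
t=0.060: state=(7.055)
continuing one RK4 step at a time; state shown every 25 steps (Δt=0.5):
t=0.500: state=(7.880)
t=1.000: state=(8.491)
t=1.500: state=(8.848)
t=2.000: state=(9.045)
t=2.500: state=(9.152)
t=3.000: state=(9.208)
t=3.500: state=(9.237)
t=4.000: state=(9.252)
t=4.500: state=(9.260)
t=5.000: state=(9.265)
t=5.500: state=(9.267)
t=6.000: state=(9.268)
t=6.500: state=(9.268)
t=7.000: state=(9.269)
t=7.200: state=(9.269)

(x) = (9.269)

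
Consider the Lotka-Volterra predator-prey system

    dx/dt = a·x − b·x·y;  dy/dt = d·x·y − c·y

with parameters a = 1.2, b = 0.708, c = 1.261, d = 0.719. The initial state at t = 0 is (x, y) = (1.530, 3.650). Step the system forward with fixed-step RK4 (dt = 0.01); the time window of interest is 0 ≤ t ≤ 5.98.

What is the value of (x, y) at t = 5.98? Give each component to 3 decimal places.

t=0.000: state=(1.530, 3.650)
step 1 (dt=0.01): k1=(-2.118, -0.587), k2=(-2.100, -0.615), k3=(-2.100, -0.614), k4=(-2.082, -0.641); state += dt/6·(k1+2k2+2k3+k4)
t=0.010: state=(1.509, 3.644)
t=0.020: state=(1.488, 3.637)
t=0.030: state=(1.468, 3.630)
continuing one RK4 step at a time; state shown every 20 steps (Δt=0.2):
t=0.200: state=(1.175, 3.440)
t=0.400: state=(0.939, 3.108)
t=0.600: state=(0.789, 2.732)
t=0.800: state=(0.700, 2.362)
t=1.000: state=(0.652, 2.022)
t=1.200: state=(0.636, 1.723)
t=1.400: state=(0.646, 1.468)
t=1.600: state=(0.677, 1.254)
t=1.800: state=(0.730, 1.078)
t=2.000: state=(0.805, 0.935)
t=2.200: state=(0.904, 0.822)
t=2.400: state=(1.030, 0.734)
t=2.600: state=(1.186, 0.668)
t=2.800: state=(1.376, 0.624)
t=3.000: state=(1.605, 0.601)
t=3.200: state=(1.874, 0.599)
t=3.400: state=(2.186, 0.623)
t=3.600: state=(2.535, 0.680)
t=3.800: state=(2.908, 0.781)
t=4.000: state=(3.274, 0.947)
t=4.200: state=(3.579, 1.206)
t=4.400: state=(3.738, 1.590)
t=4.600: state=(3.663, 2.110)
t=4.800: state=(3.310, 2.716)
t=5.000: state=(2.750, 3.268)
t=5.200: state=(2.142, 3.608)
t=5.400: state=(1.621, 3.670)
t=5.600: state=(1.238, 3.497)
t=5.800: state=(0.980, 3.183)
t=5.980: state=(0.828, 2.849)

(x, y) = (0.828, 2.849)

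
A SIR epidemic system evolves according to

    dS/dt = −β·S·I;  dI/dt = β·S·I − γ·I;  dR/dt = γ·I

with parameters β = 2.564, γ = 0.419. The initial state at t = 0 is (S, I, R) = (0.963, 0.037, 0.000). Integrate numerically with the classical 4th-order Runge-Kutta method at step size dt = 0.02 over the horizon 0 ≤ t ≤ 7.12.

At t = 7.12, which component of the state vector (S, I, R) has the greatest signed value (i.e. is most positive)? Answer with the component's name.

largest component: R

t=0.000: state=(0.963, 0.037, 0.000)
step 1 (dt=0.02): k1=(-0.091, 0.076, 0.016), k2=(-0.093, 0.077, 0.016), k3=(-0.093, 0.077, 0.016), k4=(-0.095, 0.079, 0.016); state += dt/6·(k1+2k2+2k3+k4)
t=0.020: state=(0.961, 0.039, 0.000)
t=0.040: state=(0.959, 0.040, 0.001)
t=0.060: state=(0.957, 0.042, 0.001)
continuing one RK4 step at a time; state shown every 25 steps (Δt=0.5):
t=0.500: state=(0.888, 0.099, 0.013)
t=1.000: state=(0.726, 0.228, 0.046)
t=1.500: state=(0.484, 0.404, 0.112)
t=2.000: state=(0.264, 0.524, 0.211)
t=2.500: state=(0.132, 0.543, 0.325)
t=3.000: state=(0.067, 0.498, 0.435)
t=3.500: state=(0.037, 0.431, 0.532)
t=4.000: state=(0.022, 0.363, 0.615)
t=4.500: state=(0.015, 0.301, 0.684)
t=5.000: state=(0.010, 0.248, 0.742)
t=5.500: state=(0.008, 0.203, 0.789)
t=6.000: state=(0.006, 0.166, 0.828)
t=6.500: state=(0.005, 0.136, 0.859)
t=7.000: state=(0.004, 0.111, 0.885)
t=7.120: state=(0.004, 0.106, 0.890)
compare at T: S=0.004, I=0.106, R=0.890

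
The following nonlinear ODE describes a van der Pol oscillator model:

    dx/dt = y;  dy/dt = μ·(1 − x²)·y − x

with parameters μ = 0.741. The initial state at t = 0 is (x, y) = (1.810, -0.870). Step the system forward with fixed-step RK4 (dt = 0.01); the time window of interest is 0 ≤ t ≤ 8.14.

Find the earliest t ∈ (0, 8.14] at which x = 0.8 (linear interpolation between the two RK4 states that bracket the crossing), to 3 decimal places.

t=0.000: state=(1.810, -0.870)
step 1 (dt=0.01): k1=(-0.870, -0.343), k2=(-0.872, -0.346), k3=(-0.872, -0.346), k4=(-0.873, -0.348); state += dt/6·(k1+2k2+2k3+k4)
t=0.010: state=(1.801, -0.873)
t=0.020: state=(1.793, -0.877)
t=0.030: state=(1.784, -0.881)
continuing one RK4 step at a time; state shown every 50 steps (Δt=0.5):
t=0.500: state=(1.319, -1.124)
t=0.900: state=(0.802, -1.496)
next step: t=0.910: state=(0.787, -1.508) — x has crossed 0.8
linear interpolation between t=0.900 (0.80166) and t=0.910 (0.78664) → t≈0.901

t = 0.901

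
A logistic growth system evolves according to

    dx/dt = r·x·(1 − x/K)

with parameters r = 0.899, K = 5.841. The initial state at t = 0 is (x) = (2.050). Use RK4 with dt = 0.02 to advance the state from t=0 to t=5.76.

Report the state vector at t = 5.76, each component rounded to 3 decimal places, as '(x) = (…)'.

(x) = (5.781)

t=0.000: state=(2.050)
step 1 (dt=0.02): k1=(1.196), k2=(1.199), k3=(1.199), k4=(1.202); state += dt/6·(k1+2k2+2k3+k4)
t=0.020: state=(2.074)
t=0.040: state=(2.098)
t=0.060: state=(2.122)
continuing one RK4 step at a time; state shown every 10 steps (Δt=0.2):
t=0.200: state=(2.295)
t=0.400: state=(2.550)
t=0.600: state=(2.810)
t=0.800: state=(3.073)
t=1.000: state=(3.333)
t=1.200: state=(3.586)
t=1.400: state=(3.829)
t=1.600: state=(4.060)
t=1.800: state=(4.274)
t=2.000: state=(4.471)
t=2.200: state=(4.651)
t=2.400: state=(4.812)
t=2.600: state=(4.956)
t=2.800: state=(5.083)
t=3.000: state=(5.194)
t=3.200: state=(5.290)
t=3.400: state=(5.373)
t=3.600: state=(5.445)
t=3.800: state=(5.507)
t=4.000: state=(5.559)
t=4.200: state=(5.604)
t=4.400: state=(5.641)
t=4.600: state=(5.673)
t=4.800: state=(5.700)
t=5.000: state=(5.723)
t=5.200: state=(5.742)
t=5.400: state=(5.758)
t=5.600: state=(5.772)
t=5.760: state=(5.781)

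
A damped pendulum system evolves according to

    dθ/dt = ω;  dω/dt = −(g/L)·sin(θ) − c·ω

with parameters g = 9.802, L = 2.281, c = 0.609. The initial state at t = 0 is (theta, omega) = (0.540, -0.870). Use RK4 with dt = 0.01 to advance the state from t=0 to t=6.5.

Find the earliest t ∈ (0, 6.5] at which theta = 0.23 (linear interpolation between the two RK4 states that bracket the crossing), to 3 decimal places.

t=0.000: state=(0.540, -0.870)
step 1 (dt=0.01): k1=(-0.870, -1.680), k2=(-0.878, -1.658), k3=(-0.878, -1.658), k4=(-0.887, -1.637); state += dt/6·(k1+2k2+2k3+k4)
t=0.010: state=(0.531, -0.887)
t=0.020: state=(0.522, -0.903)
t=0.030: state=(0.513, -0.918)
continuing one RK4 step at a time; state shown every 25 steps (Δt=0.25):
t=0.250: state=(0.282, -1.146)
t=0.290: state=(0.236, -1.162)
next step: t=0.300: state=(0.224, -1.165) — theta has crossed 0.23
linear interpolation between t=0.290 (0.23558) and t=0.300 (0.22394) → t≈0.295

t = 0.295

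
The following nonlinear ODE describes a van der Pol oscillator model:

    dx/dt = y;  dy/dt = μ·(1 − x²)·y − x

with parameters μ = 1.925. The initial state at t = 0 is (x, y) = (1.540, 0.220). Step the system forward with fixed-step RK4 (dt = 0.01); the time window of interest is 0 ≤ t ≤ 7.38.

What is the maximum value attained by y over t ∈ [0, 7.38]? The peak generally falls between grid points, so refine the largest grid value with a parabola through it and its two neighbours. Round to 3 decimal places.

t=0.000: state=(1.540, 0.220)
step 1 (dt=0.01): k1=(0.220, -2.121), k2=(0.209, -2.095), k3=(0.210, -2.096), k4=(0.199, -2.070); state += dt/6·(k1+2k2+2k3+k4)
t=0.010: state=(1.542, 0.199)
t=0.020: state=(1.544, 0.179)
t=0.030: state=(1.546, 0.159)
continuing one RK4 step at a time; state shown every 25 steps (Δt=0.25):
t=0.250: state=(1.541, -0.170)
t=0.500: state=(1.470, -0.375)
t=0.750: state=(1.359, -0.514)
t=1.000: state=(1.213, -0.653)
t=1.250: state=(1.028, -0.842)
t=1.500: state=(0.783, -1.152)
t=1.750: state=(0.430, -1.729)
t=2.000: state=(-0.123, -2.785)
t=2.250: state=(-0.962, -3.700)
t=2.500: state=(-1.734, -2.065)
t=2.750: state=(-1.999, -0.319)
t=3.000: state=(-2.000, 0.190)
t=3.250: state=(-1.934, 0.316)
t=3.500: state=(-1.848, 0.364)
t=3.750: state=(-1.753, 0.401)
t=4.000: state=(-1.647, 0.443)
t=4.250: state=(-1.530, 0.497)
t=4.500: state=(-1.397, 0.570)
t=4.750: state=(-1.242, 0.679)
t=5.000: state=(-1.053, 0.850)
t=5.250: state=(-0.807, 1.146)
t=5.500: state=(-0.459, 1.702)
t=5.750: state=(0.085, 2.738)
t=6.000: state=(0.917, 3.726)
t=6.250: state=(1.713, 2.189)
t=6.500: state=(2.000, 0.363)
t=6.750: state=(2.007, -0.180)
t=7.000: state=(1.942, -0.312)
t=7.250: state=(1.857, -0.361)
t=7.380: state=(1.808, -0.381)
largest grid value and its neighbours: y(5.990)=3.72095, y(6.000)=3.72576, y(6.010)=3.72531
parabola through these three points peaks at t≈6.004 with y≈3.72621

max y = 3.726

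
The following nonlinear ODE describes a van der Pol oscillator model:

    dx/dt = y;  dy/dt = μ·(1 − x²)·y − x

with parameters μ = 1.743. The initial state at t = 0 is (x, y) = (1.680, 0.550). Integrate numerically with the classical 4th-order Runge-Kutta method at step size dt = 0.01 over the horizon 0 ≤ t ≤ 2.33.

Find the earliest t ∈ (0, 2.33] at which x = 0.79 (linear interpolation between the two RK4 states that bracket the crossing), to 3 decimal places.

t = 1.857

t=0.000: state=(1.680, 0.550)
step 1 (dt=0.01): k1=(0.550, -3.427), k2=(0.533, -3.384), k3=(0.533, -3.384), k4=(0.516, -3.341); state += dt/6·(k1+2k2+2k3+k4)
t=0.010: state=(1.685, 0.516)
t=0.020: state=(1.690, 0.483)
t=0.030: state=(1.695, 0.451)
continuing one RK4 step at a time; state shown every 10 steps (Δt=0.1):
t=0.100: state=(1.719, 0.250)
t=0.200: state=(1.733, 0.031)
t=0.300: state=(1.728, -0.124)
t=0.400: state=(1.709, -0.234)
t=0.500: state=(1.682, -0.314)
t=0.600: state=(1.647, -0.374)
t=0.700: state=(1.608, -0.422)
t=0.800: state=(1.563, -0.464)
t=0.900: state=(1.515, -0.502)
t=1.000: state=(1.463, -0.541)
t=1.100: state=(1.407, -0.581)
t=1.200: state=(1.346, -0.624)
t=1.300: state=(1.282, -0.674)
t=1.400: state=(1.211, -0.731)
t=1.500: state=(1.135, -0.798)
t=1.600: state=(1.051, -0.879)
t=1.700: state=(0.959, -0.977)
t=1.800: state=(0.855, -1.100)
t=1.850: state=(0.798, -1.173)
next step: t=1.860: state=(0.787, -1.188) — x has crossed 0.79
linear interpolation between t=1.850 (0.79841) and t=1.860 (0.78661) → t≈1.857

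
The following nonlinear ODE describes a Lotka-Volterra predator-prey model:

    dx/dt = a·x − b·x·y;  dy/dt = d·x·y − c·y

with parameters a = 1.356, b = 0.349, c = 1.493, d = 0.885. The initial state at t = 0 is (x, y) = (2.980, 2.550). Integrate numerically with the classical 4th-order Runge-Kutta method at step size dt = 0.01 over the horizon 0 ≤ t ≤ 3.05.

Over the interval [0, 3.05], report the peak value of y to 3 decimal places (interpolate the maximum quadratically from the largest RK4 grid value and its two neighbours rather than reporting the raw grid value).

t=0.000: state=(2.980, 2.550)
step 1 (dt=0.01): k1=(1.389, 2.918), k2=(1.377, 2.950), k3=(1.377, 2.950), k4=(1.364, 2.983); state += dt/6·(k1+2k2+2k3+k4)
t=0.010: state=(2.994, 2.580)
t=0.020: state=(3.007, 2.610)
t=0.030: state=(3.021, 2.640)
continuing one RK4 step at a time; state shown every 10 steps (Δt=0.1):
t=0.100: state=(3.105, 2.876)
t=0.200: state=(3.195, 3.274)
t=0.300: state=(3.238, 3.750)
t=0.400: state=(3.222, 4.301)
t=0.500: state=(3.143, 4.912)
t=0.600: state=(2.999, 5.554)
t=0.700: state=(2.798, 6.185)
t=0.800: state=(2.556, 6.752)
t=0.900: state=(2.293, 7.208)
t=1.000: state=(2.030, 7.517)
t=1.100: state=(1.783, 7.663)
t=1.200: state=(1.562, 7.652)
t=1.300: state=(1.373, 7.503)
t=1.400: state=(1.215, 7.245)
t=1.500: state=(1.087, 6.908)
t=1.600: state=(0.985, 6.520)
t=1.700: state=(0.905, 6.105)
t=1.800: state=(0.843, 5.680)
t=1.900: state=(0.798, 5.261)
t=2.000: state=(0.766, 4.855)
t=2.100: state=(0.746, 4.471)
t=2.200: state=(0.735, 4.111)
t=2.300: state=(0.734, 3.779)
t=2.400: state=(0.741, 3.474)
t=2.500: state=(0.755, 3.197)
t=2.600: state=(0.777, 2.946)
t=2.700: state=(0.806, 2.721)
t=2.800: state=(0.842, 2.521)
t=2.900: state=(0.886, 2.344)
t=3.000: state=(0.938, 2.189)
t=3.050: state=(0.966, 2.118)
largest grid value and its neighbours: y(1.130)=7.67594, y(1.140)=7.67699, y(1.150)=7.67652
parabola through these three points peaks at t≈1.142 with y≈7.67702

max y = 7.677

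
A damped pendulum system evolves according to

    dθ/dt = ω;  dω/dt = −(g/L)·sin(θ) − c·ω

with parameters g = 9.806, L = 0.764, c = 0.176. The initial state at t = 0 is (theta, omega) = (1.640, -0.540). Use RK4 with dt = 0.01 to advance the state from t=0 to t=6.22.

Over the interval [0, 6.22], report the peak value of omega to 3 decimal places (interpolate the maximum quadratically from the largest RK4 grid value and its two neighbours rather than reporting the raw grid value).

max omega = 4.652

t=0.000: state=(1.640, -0.540)
step 1 (dt=0.01): k1=(-0.540, -12.709), k2=(-0.604, -12.700), k3=(-0.604, -12.701), k4=(-0.667, -12.692); state += dt/6·(k1+2k2+2k3+k4)
t=0.010: state=(1.634, -0.667)
t=0.020: state=(1.627, -0.794)
t=0.030: state=(1.618, -0.921)
continuing one RK4 step at a time; state shown every 25 steps (Δt=0.25):
t=0.250: state=(1.115, -3.592)
t=0.500: state=(-0.028, -5.041)
t=0.750: state=(-1.104, -3.107)
t=1.000: state=(-1.485, 0.078)
t=1.250: state=(-1.077, 3.111)
t=1.500: state=(-0.049, 4.652)
t=1.750: state=(0.967, 3.015)
t=2.000: state=(1.345, -0.046)
t=2.250: state=(0.957, -2.962)
t=2.500: state=(-0.006, -4.281)
t=2.750: state=(-0.923, -2.636)
t=3.000: state=(-1.220, 0.311)
t=3.250: state=(-0.787, 3.012)
t=3.500: state=(0.135, 3.896)
t=3.750: state=(0.924, 2.075)
t=4.000: state=(1.092, -0.761)
t=4.250: state=(0.581, -3.129)
t=4.500: state=(-0.297, -3.433)
t=4.750: state=(-0.933, -1.391)
t=5.000: state=(-0.942, 1.299)
t=5.250: state=(-0.348, 3.194)
t=5.500: state=(0.462, 2.851)
t=5.750: state=(0.918, 0.634)
t=6.000: state=(0.759, -1.830)
t=6.220: state=(0.194, -3.065)
largest grid value and its neighbours: omega(1.490)=4.65093, omega(1.500)=4.65197, omega(1.510)=4.64706
parabola through these three points peaks at t≈1.497 with omega≈4.65229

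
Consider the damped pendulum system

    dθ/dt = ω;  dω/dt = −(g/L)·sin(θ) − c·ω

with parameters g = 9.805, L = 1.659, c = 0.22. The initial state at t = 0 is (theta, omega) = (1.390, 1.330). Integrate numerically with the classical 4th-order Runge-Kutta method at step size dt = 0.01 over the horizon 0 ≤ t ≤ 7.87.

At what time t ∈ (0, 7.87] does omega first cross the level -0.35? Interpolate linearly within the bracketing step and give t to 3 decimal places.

t = 0.280

t=0.000: state=(1.390, 1.330)
step 1 (dt=0.01): k1=(1.330, -6.106), k2=(1.299, -6.107), k3=(1.299, -6.107), k4=(1.269, -6.106); state += dt/6·(k1+2k2+2k3+k4)
t=0.010: state=(1.403, 1.269)
t=0.020: state=(1.415, 1.208)
t=0.030: state=(1.427, 1.147)
t=0.280: state=(1.525, -0.349)
next step: t=0.290: state=(1.522, -0.407) — omega has crossed -0.35
linear interpolation between t=0.280 (-0.34863) and t=0.290 (-0.40684) → t≈0.280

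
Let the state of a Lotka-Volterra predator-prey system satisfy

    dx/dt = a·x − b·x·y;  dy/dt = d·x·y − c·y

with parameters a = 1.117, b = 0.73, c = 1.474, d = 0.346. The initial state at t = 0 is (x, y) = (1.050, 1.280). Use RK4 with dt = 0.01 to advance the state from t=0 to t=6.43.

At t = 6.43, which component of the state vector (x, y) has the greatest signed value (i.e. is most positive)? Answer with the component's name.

largest component: x

t=0.000: state=(1.050, 1.280)
step 1 (dt=0.01): k1=(0.192, -1.422), k2=(0.197, -1.413), k3=(0.197, -1.413), k4=(0.203, -1.405); state += dt/6·(k1+2k2+2k3+k4)
t=0.010: state=(1.052, 1.266)
t=0.020: state=(1.054, 1.252)
t=0.030: state=(1.056, 1.238)
continuing one RK4 step at a time; state shown every 25 steps (Δt=0.25):
t=0.250: state=(1.132, 0.973)
t=0.500: state=(1.281, 0.746)
t=0.750: state=(1.501, 0.582)
t=1.000: state=(1.805, 0.464)
t=1.250: state=(2.210, 0.382)
t=1.500: state=(2.740, 0.327)
t=1.750: state=(3.424, 0.295)
t=2.000: state=(4.296, 0.284)
t=2.250: state=(5.388, 0.299)
t=2.500: state=(6.720, 0.348)
t=2.750: state=(8.264, 0.460)
t=3.000: state=(9.858, 0.697)
t=3.250: state=(11.026, 1.197)
t=3.500: state=(10.820, 2.159)
t=3.750: state=(8.548, 3.499)
t=4.000: state=(5.414, 4.420)
t=4.250: state=(3.162, 4.391)
t=4.500: state=(1.975, 3.770)
t=4.750: state=(1.407, 3.010)
t=5.000: state=(1.146, 2.322)
t=5.250: state=(1.045, 1.764)
t=5.500: state=(1.044, 1.335)
t=5.750: state=(1.115, 1.013)
t=6.000: state=(1.254, 0.776)
t=6.250: state=(1.463, 0.604)
t=6.430: state=(1.663, 0.510)
compare at T: x=1.663, y=0.510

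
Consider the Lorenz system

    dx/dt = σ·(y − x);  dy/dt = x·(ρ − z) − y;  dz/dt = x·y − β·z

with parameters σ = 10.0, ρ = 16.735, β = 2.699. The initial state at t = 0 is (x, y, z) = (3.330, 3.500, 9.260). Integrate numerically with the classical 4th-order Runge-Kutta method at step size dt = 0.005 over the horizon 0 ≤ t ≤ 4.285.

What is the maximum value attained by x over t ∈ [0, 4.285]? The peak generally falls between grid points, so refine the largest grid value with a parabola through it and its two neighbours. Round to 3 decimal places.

t=0.000: state=(3.330, 3.500, 9.260)
step 1 (dt=0.005): k1=(1.700, 21.392, -13.338), k2=(2.192, 21.481, -13.055), k3=(2.182, 21.488, -13.051), k4=(2.665, 21.584, -12.764); state += dt/6·(k1+2k2+2k3+k4)
t=0.005: state=(3.341, 3.607, 9.195)
t=0.010: state=(3.357, 3.716, 9.132)
t=0.015: state=(3.377, 3.826, 9.073)
continuing one RK4 step at a time; state shown every 40 steps (Δt=0.2):
t=0.200: state=(6.522, 9.206, 10.229)
t=0.400: state=(9.911, 8.826, 20.692)
t=0.600: state=(4.592, 2.396, 17.431)
t=0.800: state=(3.066, 3.434, 11.530)
t=1.000: state=(5.499, 7.548, 10.288)
t=1.200: state=(9.430, 10.015, 18.035)
t=1.400: state=(6.088, 3.643, 18.783)
t=1.600: state=(3.623, 3.582, 13.095)
t=1.800: state=(5.287, 6.903, 11.105)
t=2.000: state=(8.755, 9.705, 16.709)
t=2.200: state=(6.775, 4.670, 18.905)
t=2.400: state=(4.198, 3.947, 14.031)
t=2.600: state=(5.402, 6.731, 11.964)
t=2.800: state=(8.288, 9.152, 16.291)
t=3.000: state=(6.950, 5.263, 18.530)
t=3.200: state=(4.670, 4.374, 14.521)
t=3.400: state=(5.632, 6.755, 12.715)
t=3.600: state=(7.974, 8.632, 16.250)
t=3.800: state=(6.902, 5.561, 18.039)
t=4.000: state=(5.034, 4.785, 14.754)
t=4.200: state=(5.881, 6.841, 13.346)
t=4.285: state=(6.774, 7.849, 14.173)
largest grid value and its neighbours: x(0.365)=10.05773, x(0.370)=10.06563, x(0.375)=10.06398
parabola through these three points peaks at t≈0.372 with x≈10.06614

max x = 10.066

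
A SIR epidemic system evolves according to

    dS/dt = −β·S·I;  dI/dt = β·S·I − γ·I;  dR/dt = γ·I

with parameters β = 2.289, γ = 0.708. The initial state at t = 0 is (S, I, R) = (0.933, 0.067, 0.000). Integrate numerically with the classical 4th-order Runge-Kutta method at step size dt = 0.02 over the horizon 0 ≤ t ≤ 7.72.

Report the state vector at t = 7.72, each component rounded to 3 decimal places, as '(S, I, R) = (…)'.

(S, I, R) = (0.046, 0.023, 0.931)

t=0.000: state=(0.933, 0.067, 0.000)
step 1 (dt=0.02): k1=(-0.143, 0.096, 0.047), k2=(-0.145, 0.097, 0.048), k3=(-0.145, 0.097, 0.048), k4=(-0.147, 0.098, 0.049); state += dt/6·(k1+2k2+2k3+k4)
t=0.020: state=(0.930, 0.069, 0.001)
t=0.040: state=(0.927, 0.071, 0.002)
t=0.060: state=(0.924, 0.073, 0.003)
continuing one RK4 step at a time; state shown every 25 steps (Δt=0.5):
t=0.500: state=(0.836, 0.130, 0.034)
t=1.000: state=(0.686, 0.219, 0.095)
t=1.500: state=(0.507, 0.304, 0.189)
t=2.000: state=(0.347, 0.347, 0.306)
t=2.500: state=(0.234, 0.338, 0.428)
t=3.000: state=(0.162, 0.297, 0.541)
t=3.500: state=(0.119, 0.244, 0.637)
t=4.000: state=(0.093, 0.193, 0.714)
t=4.500: state=(0.076, 0.149, 0.775)
t=5.000: state=(0.066, 0.114, 0.821)
t=5.500: state=(0.059, 0.086, 0.856)
t=6.000: state=(0.054, 0.064, 0.882)
t=6.500: state=(0.051, 0.048, 0.902)
t=7.000: state=(0.048, 0.035, 0.916)
t=7.500: state=(0.047, 0.026, 0.927)
t=7.720: state=(0.046, 0.023, 0.931)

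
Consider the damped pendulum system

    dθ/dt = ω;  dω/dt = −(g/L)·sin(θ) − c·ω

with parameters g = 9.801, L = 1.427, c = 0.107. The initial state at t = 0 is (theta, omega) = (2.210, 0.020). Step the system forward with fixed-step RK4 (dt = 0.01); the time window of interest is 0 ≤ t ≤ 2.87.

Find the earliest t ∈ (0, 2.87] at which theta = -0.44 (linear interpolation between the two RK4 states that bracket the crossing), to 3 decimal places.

t=0.000: state=(2.210, 0.020)
step 1 (dt=0.01): k1=(0.020, -5.514), k2=(-0.008, -5.511), k3=(-0.008, -5.512), k4=(-0.035, -5.509); state += dt/6·(k1+2k2+2k3+k4)
t=0.010: state=(2.210, -0.035)
t=0.020: state=(2.209, -0.090)
t=0.030: state=(2.208, -0.145)
continuing one RK4 step at a time; state shown every 10 steps (Δt=0.1):
t=0.100: state=(2.184, -0.532)
t=0.200: state=(2.103, -1.098)
t=0.300: state=(1.964, -1.696)
t=0.400: state=(1.763, -2.330)
t=0.500: state=(1.497, -2.985)
t=0.600: state=(1.167, -3.615)
t=0.700: state=(0.778, -4.139)
t=0.800: state=(0.346, -4.457)
t=0.900: state=(-0.104, -4.491)
t=0.970: state=(-0.414, -4.335)
next step: t=0.980: state=(-0.457, -4.301) — theta has crossed -0.44
linear interpolation between t=0.970 (-0.41396) and t=0.980 (-0.45714) → t≈0.976

t = 0.976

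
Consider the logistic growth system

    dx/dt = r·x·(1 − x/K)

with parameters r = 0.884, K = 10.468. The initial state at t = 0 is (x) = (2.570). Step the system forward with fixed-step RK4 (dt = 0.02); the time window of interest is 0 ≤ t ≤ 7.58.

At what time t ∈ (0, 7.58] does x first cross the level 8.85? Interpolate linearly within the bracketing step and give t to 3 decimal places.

t = 3.192

t=0.000: state=(2.570)
step 1 (dt=0.02): k1=(1.714), k2=(1.722), k3=(1.722), k4=(1.730); state += dt/6·(k1+2k2+2k3+k4)
t=0.020: state=(2.604)
t=0.040: state=(2.639)
t=0.060: state=(2.674)
continuing one RK4 step at a time; state shown every 25 steps (Δt=0.5):
t=0.500: state=(3.518)
t=1.000: state=(4.612)
t=1.500: state=(5.764)
t=2.000: state=(6.866)
t=2.500: state=(7.829)
t=3.000: state=(8.604)
t=3.180: state=(8.835)
next step: t=3.200: state=(8.859) — x has crossed 8.85
linear interpolation between t=3.180 (8.83516) and t=3.200 (8.85937) → t≈3.192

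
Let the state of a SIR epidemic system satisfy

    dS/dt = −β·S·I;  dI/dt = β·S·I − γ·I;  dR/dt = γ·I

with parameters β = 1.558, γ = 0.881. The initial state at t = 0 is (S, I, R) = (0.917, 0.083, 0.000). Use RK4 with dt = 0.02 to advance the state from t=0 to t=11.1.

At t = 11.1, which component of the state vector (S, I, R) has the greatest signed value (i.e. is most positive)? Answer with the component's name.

largest component: R

t=0.000: state=(0.917, 0.083, 0.000)
step 1 (dt=0.02): k1=(-0.119, 0.045, 0.073), k2=(-0.119, 0.046, 0.074), k3=(-0.119, 0.046, 0.074), k4=(-0.120, 0.046, 0.074); state += dt/6·(k1+2k2+2k3+k4)
t=0.020: state=(0.915, 0.084, 0.001)
t=0.040: state=(0.912, 0.085, 0.003)
t=0.060: state=(0.910, 0.086, 0.004)
continuing one RK4 step at a time; state shown every 25 steps (Δt=0.5):
t=0.500: state=(0.852, 0.106, 0.042)
t=1.000: state=(0.777, 0.129, 0.094)
t=1.500: state=(0.697, 0.148, 0.155)
t=2.000: state=(0.618, 0.159, 0.223)
t=2.500: state=(0.546, 0.161, 0.294)
t=3.000: state=(0.482, 0.154, 0.363)
t=3.500: state=(0.430, 0.142, 0.429)
t=4.000: state=(0.387, 0.125, 0.488)
t=4.500: state=(0.354, 0.108, 0.539)
t=5.000: state=(0.327, 0.090, 0.582)
t=5.500: state=(0.307, 0.074, 0.619)
t=6.000: state=(0.291, 0.060, 0.648)
t=6.500: state=(0.279, 0.049, 0.672)
t=7.000: state=(0.270, 0.039, 0.691)
t=7.500: state=(0.263, 0.031, 0.706)
t=8.000: state=(0.257, 0.024, 0.718)
t=8.500: state=(0.253, 0.019, 0.728)
t=9.000: state=(0.250, 0.015, 0.735)
t=9.500: state=(0.247, 0.012, 0.741)
t=10.000: state=(0.245, 0.009, 0.746)
t=10.500: state=(0.244, 0.007, 0.749)
t=11.000: state=(0.243, 0.005, 0.752)
t=11.100: state=(0.242, 0.005, 0.752)
compare at T: S=0.242, I=0.005, R=0.752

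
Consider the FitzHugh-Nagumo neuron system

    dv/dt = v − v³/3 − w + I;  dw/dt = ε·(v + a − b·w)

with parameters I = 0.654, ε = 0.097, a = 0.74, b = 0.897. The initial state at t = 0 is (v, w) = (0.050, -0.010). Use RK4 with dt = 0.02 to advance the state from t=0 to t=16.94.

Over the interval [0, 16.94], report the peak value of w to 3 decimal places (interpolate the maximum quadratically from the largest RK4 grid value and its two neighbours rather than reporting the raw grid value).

t=0.000: state=(0.050, -0.010)
step 1 (dt=0.02): k1=(0.714, 0.078), k2=(0.720, 0.078), k3=(0.720, 0.078), k4=(0.727, 0.079); state += dt/6·(k1+2k2+2k3+k4)
t=0.020: state=(0.064, -0.008)
t=0.040: state=(0.079, -0.007)
t=0.060: state=(0.094, -0.005)
continuing one RK4 step at a time; state shown every 50 steps (Δt=1):
t=1.000: state=(1.086, 0.109)
t=2.000: state=(1.798, 0.311)
t=3.000: state=(1.821, 0.524)
t=4.000: state=(1.744, 0.715)
t=5.000: state=(1.657, 0.882)
t=6.000: state=(1.568, 1.027)
t=7.000: state=(1.476, 1.152)
t=8.000: state=(1.380, 1.257)
t=9.000: state=(1.277, 1.344)
t=10.000: state=(1.163, 1.415)
t=11.000: state=(1.030, 1.467)
t=12.000: state=(0.859, 1.502)
t=13.000: state=(0.605, 1.514)
t=14.000: state=(0.118, 1.493)
t=15.000: state=(-0.999, 1.402)
t=16.000: state=(-1.871, 1.209)
t=16.940: state=(-1.909, 1.012)
largest grid value and its neighbours: w(12.940)=1.51428, w(12.960)=1.51429, w(12.980)=1.51428
parabola through these three points peaks at t≈12.960 with w≈1.51429

max w = 1.514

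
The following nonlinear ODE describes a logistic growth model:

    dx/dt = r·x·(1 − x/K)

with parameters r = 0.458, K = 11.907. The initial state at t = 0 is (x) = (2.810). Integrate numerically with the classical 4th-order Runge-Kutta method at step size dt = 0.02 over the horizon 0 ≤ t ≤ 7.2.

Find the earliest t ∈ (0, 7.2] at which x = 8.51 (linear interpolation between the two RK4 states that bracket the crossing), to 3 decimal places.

t=0.000: state=(2.810)
step 1 (dt=0.02): k1=(0.983), k2=(0.986), k3=(0.986), k4=(0.988); state += dt/6·(k1+2k2+2k3+k4)
t=0.020: state=(2.830)
t=0.040: state=(2.850)
t=0.060: state=(2.869)
continuing one RK4 step at a time; state shown every 25 steps (Δt=0.5):
t=0.500: state=(3.331)
t=1.000: state=(3.907)
t=1.500: state=(4.530)
t=2.000: state=(5.188)
t=2.500: state=(5.865)
t=3.000: state=(6.545)
t=3.500: state=(7.209)
t=4.000: state=(7.842)
t=4.500: state=(8.432)
t=4.560: state=(8.499)
next step: t=4.580: state=(8.521) — x has crossed 8.51
linear interpolation between t=4.560 (8.49875) and t=4.580 (8.52099) → t≈4.570

t = 4.570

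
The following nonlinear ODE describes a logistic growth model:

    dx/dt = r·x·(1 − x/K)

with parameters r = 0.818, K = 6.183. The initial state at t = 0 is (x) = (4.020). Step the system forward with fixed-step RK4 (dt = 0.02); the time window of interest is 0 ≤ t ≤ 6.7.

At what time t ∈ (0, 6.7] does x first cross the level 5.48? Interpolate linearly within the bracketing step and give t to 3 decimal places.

t=0.000: state=(4.020)
step 1 (dt=0.02): k1=(1.150), k2=(1.148), k3=(1.148), k4=(1.145); state += dt/6·(k1+2k2+2k3+k4)
t=0.020: state=(4.043)
t=0.040: state=(4.066)
t=0.060: state=(4.089)
continuing one RK4 step at a time; state shown every 25 steps (Δt=0.5):
t=0.500: state=(4.555)
t=1.000: state=(4.997)
t=1.500: state=(5.341)
t=1.740: state=(5.473)
next step: t=1.760: state=(5.484) — x has crossed 5.48
linear interpolation between t=1.740 (5.47350) and t=1.760 (5.48371) → t≈1.753

t = 1.753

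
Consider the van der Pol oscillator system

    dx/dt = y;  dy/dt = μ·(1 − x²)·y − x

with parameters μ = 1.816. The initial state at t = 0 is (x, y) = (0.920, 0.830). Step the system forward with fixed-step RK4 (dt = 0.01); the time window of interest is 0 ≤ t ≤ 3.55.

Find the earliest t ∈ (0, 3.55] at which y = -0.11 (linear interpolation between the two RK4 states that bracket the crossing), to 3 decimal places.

t=0.000: state=(0.920, 0.830)
step 1 (dt=0.01): k1=(0.830, -0.688), k2=(0.827, -0.705), k3=(0.826, -0.705), k4=(0.823, -0.722); state += dt/6·(k1+2k2+2k3+k4)
t=0.010: state=(0.928, 0.823)
t=0.020: state=(0.936, 0.816)
t=0.030: state=(0.945, 0.808)
continuing one RK4 step at a time; state shown every 20 steps (Δt=0.2):
t=0.200: state=(1.068, 0.633)
t=0.400: state=(1.168, 0.363)
t=0.600: state=(1.213, 0.090)
t=0.760: state=(1.212, -0.103)
next step: t=0.770: state=(1.211, -0.115) — y has crossed -0.11
linear interpolation between t=0.760 (-0.10338) and t=0.770 (-0.11457) → t≈0.766

t = 0.766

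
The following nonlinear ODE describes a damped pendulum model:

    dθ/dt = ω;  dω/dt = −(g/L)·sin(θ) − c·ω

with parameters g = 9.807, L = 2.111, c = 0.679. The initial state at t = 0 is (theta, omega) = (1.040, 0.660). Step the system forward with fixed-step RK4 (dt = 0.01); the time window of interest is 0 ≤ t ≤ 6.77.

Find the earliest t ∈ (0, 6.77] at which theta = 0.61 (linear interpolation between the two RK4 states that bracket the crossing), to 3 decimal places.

t=0.000: state=(1.040, 0.660)
step 1 (dt=0.01): k1=(0.660, -4.455), k2=(0.638, -4.447), k3=(0.638, -4.447), k4=(0.616, -4.439); state += dt/6·(k1+2k2+2k3+k4)
t=0.010: state=(1.046, 0.616)
t=0.020: state=(1.052, 0.571)
t=0.030: state=(1.058, 0.527)
continuing one RK4 step at a time; state shown every 25 steps (Δt=0.25):
t=0.250: state=(1.071, -0.384)
t=0.500: state=(0.866, -1.211)
t=0.670: state=(0.626, -1.586)
next step: t=0.680: state=(0.610, -1.602) — theta has crossed 0.61
linear interpolation between t=0.670 (0.62571) and t=0.680 (0.60977) → t≈0.680

t = 0.680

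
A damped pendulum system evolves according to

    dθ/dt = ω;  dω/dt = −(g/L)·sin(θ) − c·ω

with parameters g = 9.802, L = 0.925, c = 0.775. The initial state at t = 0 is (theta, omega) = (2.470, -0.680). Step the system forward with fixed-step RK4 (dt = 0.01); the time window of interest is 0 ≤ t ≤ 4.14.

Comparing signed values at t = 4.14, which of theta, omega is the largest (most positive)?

t=0.000: state=(2.470, -0.680)
step 1 (dt=0.01): k1=(-0.680, -6.067), k2=(-0.710, -6.071), k3=(-0.710, -6.073), k4=(-0.741, -6.078); state += dt/6·(k1+2k2+2k3+k4)
t=0.010: state=(2.463, -0.741)
t=0.020: state=(2.455, -0.802)
t=0.030: state=(2.447, -0.863)
continuing one RK4 step at a time; state shown every 20 steps (Δt=0.2):
t=0.200: state=(2.209, -1.965)
t=0.400: state=(1.667, -3.480)
t=0.600: state=(0.828, -4.794)
t=0.800: state=(-0.154, -4.703)
t=1.000: state=(-0.940, -2.968)
t=1.200: state=(-1.311, -0.747)
t=1.400: state=(-1.254, 1.259)
t=1.600: state=(-0.838, 2.784)
t=1.800: state=(-0.204, 3.348)
t=2.000: state=(0.413, 2.627)
t=2.200: state=(0.792, 1.095)
t=2.400: state=(0.845, -0.532)
t=2.600: state=(0.605, -1.780)
t=2.800: state=(0.184, -2.278)
t=3.000: state=(-0.245, -1.867)
t=3.200: state=(-0.521, -0.830)
t=3.400: state=(-0.568, 0.340)
t=3.600: state=(-0.404, 1.229)
t=3.800: state=(-0.114, 1.557)
t=4.000: state=(0.176, 1.256)
t=4.140: state=(0.320, 0.772)
compare at T: theta=0.320, omega=0.772

largest component: omega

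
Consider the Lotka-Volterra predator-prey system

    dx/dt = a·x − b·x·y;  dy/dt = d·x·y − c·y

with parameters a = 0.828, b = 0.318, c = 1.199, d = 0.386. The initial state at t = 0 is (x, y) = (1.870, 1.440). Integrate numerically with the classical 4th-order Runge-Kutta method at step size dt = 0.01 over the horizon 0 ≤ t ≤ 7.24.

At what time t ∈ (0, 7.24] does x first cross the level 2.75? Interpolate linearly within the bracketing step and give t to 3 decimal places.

t=0.000: state=(1.870, 1.440)
step 1 (dt=0.01): k1=(0.692, -0.687), k2=(0.695, -0.684), k3=(0.695, -0.684), k4=(0.699, -0.680); state += dt/6·(k1+2k2+2k3+k4)
t=0.010: state=(1.877, 1.433)
t=0.020: state=(1.884, 1.426)
t=0.030: state=(1.891, 1.420)
continuing one RK4 step at a time; state shown every 25 steps (Δt=0.25):
t=0.250: state=(2.064, 1.290)
t=0.500: state=(2.302, 1.179)
t=0.750: state=(2.586, 1.106)
t=0.870: state=(2.740, 1.083)
next step: t=0.880: state=(2.753, 1.082) — x has crossed 2.75
linear interpolation between t=0.870 (2.73968) and t=0.880 (2.75296) → t≈0.878

t = 0.878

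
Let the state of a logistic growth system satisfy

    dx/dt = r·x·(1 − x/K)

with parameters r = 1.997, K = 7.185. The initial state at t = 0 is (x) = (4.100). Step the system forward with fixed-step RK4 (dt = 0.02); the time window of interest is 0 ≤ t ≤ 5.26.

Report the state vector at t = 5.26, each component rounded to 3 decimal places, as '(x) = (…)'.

t=0.000: state=(4.100)
step 1 (dt=0.02): k1=(3.516), k2=(3.505), k3=(3.505), k4=(3.494); state += dt/6·(k1+2k2+2k3+k4)
t=0.020: state=(4.170)
t=0.040: state=(4.240)
t=0.060: state=(4.309)
continuing one RK4 step at a time; state shown every 10 steps (Δt=0.2):
t=0.200: state=(4.775)
t=0.400: state=(5.368)
t=0.600: state=(5.856)
t=0.800: state=(6.235)
t=1.000: state=(6.519)
t=1.200: state=(6.724)
t=1.400: state=(6.869)
t=1.600: state=(6.970)
t=1.800: state=(7.039)
t=2.000: state=(7.087)
t=2.200: state=(7.119)
t=2.400: state=(7.140)
t=2.600: state=(7.155)
t=2.800: state=(7.165)
t=3.000: state=(7.172)
t=3.200: state=(7.176)
t=3.400: state=(7.179)
t=3.600: state=(7.181)
t=3.800: state=(7.182)
t=4.000: state=(7.183)
t=4.200: state=(7.184)
t=4.400: state=(7.184)
t=4.600: state=(7.184)
t=4.800: state=(7.185)
t=5.000: state=(7.185)
t=5.200: state=(7.185)
t=5.260: state=(7.185)

(x) = (7.185)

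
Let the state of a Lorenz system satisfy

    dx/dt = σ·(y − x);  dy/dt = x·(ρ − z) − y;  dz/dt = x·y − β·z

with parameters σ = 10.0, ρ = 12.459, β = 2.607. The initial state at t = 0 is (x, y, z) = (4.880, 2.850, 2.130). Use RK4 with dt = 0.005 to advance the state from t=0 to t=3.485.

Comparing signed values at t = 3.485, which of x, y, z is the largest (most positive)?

largest component: z

t=0.000: state=(4.880, 2.850, 2.130)
step 1 (dt=0.005): k1=(-20.300, 47.556, 8.355), k2=(-18.604, 46.812, 8.730), k3=(-18.665, 46.853, 8.731), k4=(-17.024, 46.148, 9.097); state += dt/6·(k1+2k2+2k3+k4)
t=0.005: state=(4.787, 3.084, 2.174)
t=0.010: state=(4.709, 3.312, 2.221)
t=0.015: state=(4.647, 3.533, 2.272)
continuing one RK4 step at a time; state shown every 40 steps (Δt=0.2):
t=0.200: state=(7.558, 10.293, 7.811)
t=0.400: state=(8.472, 5.712, 17.750)
t=0.600: state=(2.820, 1.166, 12.764)
t=0.800: state=(1.603, 1.693, 7.964)
t=1.000: state=(2.620, 3.567, 5.559)
t=1.200: state=(5.632, 7.650, 7.033)
t=1.400: state=(8.426, 8.185, 14.584)
t=1.600: state=(4.987, 3.000, 14.294)
t=1.800: state=(2.865, 2.655, 9.896)
t=2.000: state=(3.570, 4.417, 7.558)
t=2.200: state=(6.020, 7.436, 9.114)
t=2.400: state=(7.411, 6.931, 13.957)
t=2.600: state=(5.007, 3.751, 13.236)
t=2.800: state=(3.720, 3.686, 10.102)
t=3.000: state=(4.578, 5.392, 8.863)
t=3.200: state=(6.406, 7.152, 10.951)
t=3.400: state=(6.477, 5.782, 13.463)
t=3.485: state=(5.756, 4.830, 13.249)
compare at T: x=5.756, y=4.830, z=13.249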